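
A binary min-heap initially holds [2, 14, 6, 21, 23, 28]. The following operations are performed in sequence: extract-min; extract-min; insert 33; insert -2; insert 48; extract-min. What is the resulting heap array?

extract-min → returns 2:
  remove root 2; move last element 28 to root → [28, 14, 6, 21, 23]
  28 vs smaller child 6 at index 2, swap → [6, 14, 28, 21, 23]
extract-min → returns 6:
  remove root 6; move last element 23 to root → [23, 14, 28, 21]
  23 vs smaller child 14 at index 1, swap → [14, 23, 28, 21]
  23 vs only child 21 at index 3, swap → [14, 21, 28, 23]
insert 33:
  append 33 at index 4 → [14, 21, 28, 23, 33] (no swap needed)
insert -2:
  append -2 at index 5 → [14, 21, 28, 23, 33, -2]
  -2 < parent 28 at index 2, swap → [14, 21, -2, 23, 33, 28]
  -2 < parent 14 at index 0, swap → [-2, 21, 14, 23, 33, 28]
insert 48:
  append 48 at index 6 → [-2, 21, 14, 23, 33, 28, 48] (no swap needed)
extract-min → returns -2:
  remove root -2; move last element 48 to root → [48, 21, 14, 23, 33, 28]
  48 vs smaller child 14 at index 2, swap → [14, 21, 48, 23, 33, 28]
  48 vs only child 28 at index 5, swap → [14, 21, 28, 23, 33, 48]

[14, 21, 28, 23, 33, 48]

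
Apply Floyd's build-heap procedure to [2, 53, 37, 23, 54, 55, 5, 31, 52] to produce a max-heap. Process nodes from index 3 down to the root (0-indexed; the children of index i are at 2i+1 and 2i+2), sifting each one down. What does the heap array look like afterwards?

[55, 54, 37, 52, 53, 2, 5, 31, 23]

sift down from index 3:
  23 vs larger child 52 at index 8, swap → [2, 53, 37, 52, 54, 55, 5, 31, 23]
sift down from index 2:
  37 vs larger child 55 at index 5, swap → [2, 53, 55, 52, 54, 37, 5, 31, 23]
sift down from index 1:
  53 vs larger child 54 at index 4, swap → [2, 54, 55, 52, 53, 37, 5, 31, 23]
sift down from index 0:
  2 vs larger child 55 at index 2, swap → [55, 54, 2, 52, 53, 37, 5, 31, 23]
  2 vs larger child 37 at index 5, swap → [55, 54, 37, 52, 53, 2, 5, 31, 23]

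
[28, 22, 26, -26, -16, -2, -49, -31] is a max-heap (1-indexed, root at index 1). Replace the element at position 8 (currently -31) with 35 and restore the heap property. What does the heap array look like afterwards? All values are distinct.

set index 8 from -31 to 35 → [28, 22, 26, -26, -16, -2, -49, 35]
35 > parent -26 at index 4, swap → [28, 22, 26, 35, -16, -2, -49, -26]
35 > parent 22 at index 2, swap → [28, 35, 26, 22, -16, -2, -49, -26]
35 > parent 28 at index 1, swap → [35, 28, 26, 22, -16, -2, -49, -26]

[35, 28, 26, 22, -16, -2, -49, -26]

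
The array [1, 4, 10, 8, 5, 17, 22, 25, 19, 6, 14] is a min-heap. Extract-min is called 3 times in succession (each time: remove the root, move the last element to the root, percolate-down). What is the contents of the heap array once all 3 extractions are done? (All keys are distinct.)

[6, 8, 10, 19, 14, 17, 22, 25]

extract-min #1 returns 1:
  remove root 1; move last element 14 to root → [14, 4, 10, 8, 5, 17, 22, 25, 19, 6]
  14 vs smaller child 4 at index 1, swap → [4, 14, 10, 8, 5, 17, 22, 25, 19, 6]
  14 vs smaller child 5 at index 4, swap → [4, 5, 10, 8, 14, 17, 22, 25, 19, 6]
  14 vs only child 6 at index 9, swap → [4, 5, 10, 8, 6, 17, 22, 25, 19, 14]
extract-min #2 returns 4:
  remove root 4; move last element 14 to root → [14, 5, 10, 8, 6, 17, 22, 25, 19]
  14 vs smaller child 5 at index 1, swap → [5, 14, 10, 8, 6, 17, 22, 25, 19]
  14 vs smaller child 6 at index 4, swap → [5, 6, 10, 8, 14, 17, 22, 25, 19]
extract-min #3 returns 5:
  remove root 5; move last element 19 to root → [19, 6, 10, 8, 14, 17, 22, 25]
  19 vs smaller child 6 at index 1, swap → [6, 19, 10, 8, 14, 17, 22, 25]
  19 vs smaller child 8 at index 3, swap → [6, 8, 10, 19, 14, 17, 22, 25]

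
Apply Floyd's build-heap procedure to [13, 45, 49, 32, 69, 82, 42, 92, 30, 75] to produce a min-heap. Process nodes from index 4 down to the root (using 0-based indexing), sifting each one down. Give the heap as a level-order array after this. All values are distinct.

[13, 30, 42, 32, 69, 82, 49, 92, 45, 75]

sift down from index 4: already satisfies heap property
sift down from index 3:
  32 vs smaller child 30 at index 8, swap → [13, 45, 49, 30, 69, 82, 42, 92, 32, 75]
sift down from index 2:
  49 vs smaller child 42 at index 6, swap → [13, 45, 42, 30, 69, 82, 49, 92, 32, 75]
sift down from index 1:
  45 vs smaller child 30 at index 3, swap → [13, 30, 42, 45, 69, 82, 49, 92, 32, 75]
  45 vs smaller child 32 at index 8, swap → [13, 30, 42, 32, 69, 82, 49, 92, 45, 75]
sift down from index 0: already satisfies heap property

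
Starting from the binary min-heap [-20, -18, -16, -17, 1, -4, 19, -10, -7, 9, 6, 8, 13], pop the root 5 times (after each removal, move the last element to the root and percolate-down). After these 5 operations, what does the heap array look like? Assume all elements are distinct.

[-7, 1, -4, 8, 9, 6, 19, 13]

extract-min #1 returns -20:
  remove root -20; move last element 13 to root → [13, -18, -16, -17, 1, -4, 19, -10, -7, 9, 6, 8]
  13 vs smaller child -18 at index 1, swap → [-18, 13, -16, -17, 1, -4, 19, -10, -7, 9, 6, 8]
  13 vs smaller child -17 at index 3, swap → [-18, -17, -16, 13, 1, -4, 19, -10, -7, 9, 6, 8]
  13 vs smaller child -10 at index 7, swap → [-18, -17, -16, -10, 1, -4, 19, 13, -7, 9, 6, 8]
extract-min #2 returns -18:
  remove root -18; move last element 8 to root → [8, -17, -16, -10, 1, -4, 19, 13, -7, 9, 6]
  8 vs smaller child -17 at index 1, swap → [-17, 8, -16, -10, 1, -4, 19, 13, -7, 9, 6]
  8 vs smaller child -10 at index 3, swap → [-17, -10, -16, 8, 1, -4, 19, 13, -7, 9, 6]
  8 vs smaller child -7 at index 8, swap → [-17, -10, -16, -7, 1, -4, 19, 13, 8, 9, 6]
extract-min #3 returns -17:
  remove root -17; move last element 6 to root → [6, -10, -16, -7, 1, -4, 19, 13, 8, 9]
  6 vs smaller child -16 at index 2, swap → [-16, -10, 6, -7, 1, -4, 19, 13, 8, 9]
  6 vs smaller child -4 at index 5, swap → [-16, -10, -4, -7, 1, 6, 19, 13, 8, 9]
extract-min #4 returns -16:
  remove root -16; move last element 9 to root → [9, -10, -4, -7, 1, 6, 19, 13, 8]
  9 vs smaller child -10 at index 1, swap → [-10, 9, -4, -7, 1, 6, 19, 13, 8]
  9 vs smaller child -7 at index 3, swap → [-10, -7, -4, 9, 1, 6, 19, 13, 8]
  9 vs smaller child 8 at index 8, swap → [-10, -7, -4, 8, 1, 6, 19, 13, 9]
extract-min #5 returns -10:
  remove root -10; move last element 9 to root → [9, -7, -4, 8, 1, 6, 19, 13]
  9 vs smaller child -7 at index 1, swap → [-7, 9, -4, 8, 1, 6, 19, 13]
  9 vs smaller child 1 at index 4, swap → [-7, 1, -4, 8, 9, 6, 19, 13]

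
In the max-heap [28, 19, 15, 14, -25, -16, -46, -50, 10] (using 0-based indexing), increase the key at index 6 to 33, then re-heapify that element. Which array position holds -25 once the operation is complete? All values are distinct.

set index 6 from -46 to 33 → [28, 19, 15, 14, -25, -16, 33, -50, 10]
33 > parent 15 at index 2, swap → [28, 19, 33, 14, -25, -16, 15, -50, 10]
33 > parent 28 at index 0, swap → [33, 19, 28, 14, -25, -16, 15, -50, 10]
resulting array: [33, 19, 28, 14, -25, -16, 15, -50, 10]

4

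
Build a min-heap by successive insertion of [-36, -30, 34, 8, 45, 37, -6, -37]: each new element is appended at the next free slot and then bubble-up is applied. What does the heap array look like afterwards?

Insert -36:
  append -36 at index 0 → [-36] (no swap needed)
Insert -30:
  append -30 at index 1 → [-36, -30] (no swap needed)
Insert 34:
  append 34 at index 2 → [-36, -30, 34] (no swap needed)
Insert 8:
  append 8 at index 3 → [-36, -30, 34, 8] (no swap needed)
Insert 45:
  append 45 at index 4 → [-36, -30, 34, 8, 45] (no swap needed)
Insert 37:
  append 37 at index 5 → [-36, -30, 34, 8, 45, 37] (no swap needed)
Insert -6:
  append -6 at index 6 → [-36, -30, 34, 8, 45, 37, -6]
  -6 < parent 34 at index 2, swap → [-36, -30, -6, 8, 45, 37, 34]
Insert -37:
  append -37 at index 7 → [-36, -30, -6, 8, 45, 37, 34, -37]
  -37 < parent 8 at index 3, swap → [-36, -30, -6, -37, 45, 37, 34, 8]
  -37 < parent -30 at index 1, swap → [-36, -37, -6, -30, 45, 37, 34, 8]
  -37 < parent -36 at index 0, swap → [-37, -36, -6, -30, 45, 37, 34, 8]

[-37, -36, -6, -30, 45, 37, 34, 8]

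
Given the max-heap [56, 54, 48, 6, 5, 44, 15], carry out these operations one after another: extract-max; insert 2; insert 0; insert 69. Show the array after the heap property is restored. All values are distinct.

extract-max → returns 56:
  remove root 56; move last element 15 to root → [15, 54, 48, 6, 5, 44]
  15 vs larger child 54 at index 1, swap → [54, 15, 48, 6, 5, 44]
insert 2:
  append 2 at index 6 → [54, 15, 48, 6, 5, 44, 2] (no swap needed)
insert 0:
  append 0 at index 7 → [54, 15, 48, 6, 5, 44, 2, 0] (no swap needed)
insert 69:
  append 69 at index 8 → [54, 15, 48, 6, 5, 44, 2, 0, 69]
  69 > parent 6 at index 3, swap → [54, 15, 48, 69, 5, 44, 2, 0, 6]
  69 > parent 15 at index 1, swap → [54, 69, 48, 15, 5, 44, 2, 0, 6]
  69 > parent 54 at index 0, swap → [69, 54, 48, 15, 5, 44, 2, 0, 6]

[69, 54, 48, 15, 5, 44, 2, 0, 6]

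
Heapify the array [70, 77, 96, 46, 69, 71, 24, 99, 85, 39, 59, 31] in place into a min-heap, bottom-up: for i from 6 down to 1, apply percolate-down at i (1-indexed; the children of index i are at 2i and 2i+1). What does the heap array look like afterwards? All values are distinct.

[24, 39, 31, 46, 59, 70, 96, 99, 85, 69, 77, 71]

sift down from index 6:
  71 vs only child 31 at index 12, swap → [70, 77, 96, 46, 69, 31, 24, 99, 85, 39, 59, 71]
sift down from index 5:
  69 vs smaller child 39 at index 10, swap → [70, 77, 96, 46, 39, 31, 24, 99, 85, 69, 59, 71]
sift down from index 4: already satisfies heap property
sift down from index 3:
  96 vs smaller child 24 at index 7, swap → [70, 77, 24, 46, 39, 31, 96, 99, 85, 69, 59, 71]
sift down from index 2:
  77 vs smaller child 39 at index 5, swap → [70, 39, 24, 46, 77, 31, 96, 99, 85, 69, 59, 71]
  77 vs smaller child 59 at index 11, swap → [70, 39, 24, 46, 59, 31, 96, 99, 85, 69, 77, 71]
sift down from index 1:
  70 vs smaller child 24 at index 3, swap → [24, 39, 70, 46, 59, 31, 96, 99, 85, 69, 77, 71]
  70 vs smaller child 31 at index 6, swap → [24, 39, 31, 46, 59, 70, 96, 99, 85, 69, 77, 71]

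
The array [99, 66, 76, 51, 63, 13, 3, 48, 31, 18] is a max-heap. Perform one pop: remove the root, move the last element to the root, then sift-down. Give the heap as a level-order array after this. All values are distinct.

remove root 99; move last element 18 to root → [18, 66, 76, 51, 63, 13, 3, 48, 31]
18 vs larger child 76 at index 2, swap → [76, 66, 18, 51, 63, 13, 3, 48, 31]

[76, 66, 18, 51, 63, 13, 3, 48, 31]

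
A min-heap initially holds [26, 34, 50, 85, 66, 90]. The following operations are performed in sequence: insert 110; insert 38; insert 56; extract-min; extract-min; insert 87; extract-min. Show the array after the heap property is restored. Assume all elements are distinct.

[50, 56, 87, 85, 66, 90, 110]

insert 110:
  append 110 at index 6 → [26, 34, 50, 85, 66, 90, 110] (no swap needed)
insert 38:
  append 38 at index 7 → [26, 34, 50, 85, 66, 90, 110, 38]
  38 < parent 85 at index 3, swap → [26, 34, 50, 38, 66, 90, 110, 85]
insert 56:
  append 56 at index 8 → [26, 34, 50, 38, 66, 90, 110, 85, 56] (no swap needed)
extract-min → returns 26:
  remove root 26; move last element 56 to root → [56, 34, 50, 38, 66, 90, 110, 85]
  56 vs smaller child 34 at index 1, swap → [34, 56, 50, 38, 66, 90, 110, 85]
  56 vs smaller child 38 at index 3, swap → [34, 38, 50, 56, 66, 90, 110, 85]
extract-min → returns 34:
  remove root 34; move last element 85 to root → [85, 38, 50, 56, 66, 90, 110]
  85 vs smaller child 38 at index 1, swap → [38, 85, 50, 56, 66, 90, 110]
  85 vs smaller child 56 at index 3, swap → [38, 56, 50, 85, 66, 90, 110]
insert 87:
  append 87 at index 7 → [38, 56, 50, 85, 66, 90, 110, 87] (no swap needed)
extract-min → returns 38:
  remove root 38; move last element 87 to root → [87, 56, 50, 85, 66, 90, 110]
  87 vs smaller child 50 at index 2, swap → [50, 56, 87, 85, 66, 90, 110]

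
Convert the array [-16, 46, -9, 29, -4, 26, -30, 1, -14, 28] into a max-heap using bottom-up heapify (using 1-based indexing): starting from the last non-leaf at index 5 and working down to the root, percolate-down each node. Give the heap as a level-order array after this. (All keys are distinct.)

[46, 29, 26, 1, 28, -9, -30, -16, -14, -4]

sift down from index 5:
  -4 vs only child 28 at index 10, swap → [-16, 46, -9, 29, 28, 26, -30, 1, -14, -4]
sift down from index 4: already satisfies heap property
sift down from index 3:
  -9 vs larger child 26 at index 6, swap → [-16, 46, 26, 29, 28, -9, -30, 1, -14, -4]
sift down from index 2: already satisfies heap property
sift down from index 1:
  -16 vs larger child 46 at index 2, swap → [46, -16, 26, 29, 28, -9, -30, 1, -14, -4]
  -16 vs larger child 29 at index 4, swap → [46, 29, 26, -16, 28, -9, -30, 1, -14, -4]
  -16 vs larger child 1 at index 8, swap → [46, 29, 26, 1, 28, -9, -30, -16, -14, -4]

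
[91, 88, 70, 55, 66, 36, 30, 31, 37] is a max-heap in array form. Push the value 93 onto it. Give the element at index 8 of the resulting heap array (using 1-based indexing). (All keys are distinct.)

append 93 at index 10 → [91, 88, 70, 55, 66, 36, 30, 31, 37, 93]
93 > parent 66 at index 5, swap → [91, 88, 70, 55, 93, 36, 30, 31, 37, 66]
93 > parent 88 at index 2, swap → [91, 93, 70, 55, 88, 36, 30, 31, 37, 66]
93 > parent 91 at index 1, swap → [93, 91, 70, 55, 88, 36, 30, 31, 37, 66]
resulting array: [93, 91, 70, 55, 88, 36, 30, 31, 37, 66]

31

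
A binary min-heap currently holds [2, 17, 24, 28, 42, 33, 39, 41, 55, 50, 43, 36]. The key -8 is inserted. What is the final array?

[-8, 17, 2, 28, 42, 24, 39, 41, 55, 50, 43, 36, 33]

append -8 at index 12 → [2, 17, 24, 28, 42, 33, 39, 41, 55, 50, 43, 36, -8]
-8 < parent 33 at index 5, swap → [2, 17, 24, 28, 42, -8, 39, 41, 55, 50, 43, 36, 33]
-8 < parent 24 at index 2, swap → [2, 17, -8, 28, 42, 24, 39, 41, 55, 50, 43, 36, 33]
-8 < parent 2 at index 0, swap → [-8, 17, 2, 28, 42, 24, 39, 41, 55, 50, 43, 36, 33]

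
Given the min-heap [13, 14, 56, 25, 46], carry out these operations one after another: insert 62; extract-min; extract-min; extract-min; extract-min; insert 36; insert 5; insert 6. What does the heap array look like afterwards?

insert 62:
  append 62 at index 5 → [13, 14, 56, 25, 46, 62] (no swap needed)
extract-min → returns 13:
  remove root 13; move last element 62 to root → [62, 14, 56, 25, 46]
  62 vs smaller child 14 at index 1, swap → [14, 62, 56, 25, 46]
  62 vs smaller child 25 at index 3, swap → [14, 25, 56, 62, 46]
extract-min → returns 14:
  remove root 14; move last element 46 to root → [46, 25, 56, 62]
  46 vs smaller child 25 at index 1, swap → [25, 46, 56, 62]
extract-min → returns 25:
  remove root 25; move last element 62 to root → [62, 46, 56]
  62 vs smaller child 46 at index 1, swap → [46, 62, 56]
extract-min → returns 46:
  remove root 46; move last element 56 to root → [56, 62] (no swap needed)
insert 36:
  append 36 at index 2 → [56, 62, 36]
  36 < parent 56 at index 0, swap → [36, 62, 56]
insert 5:
  append 5 at index 3 → [36, 62, 56, 5]
  5 < parent 62 at index 1, swap → [36, 5, 56, 62]
  5 < parent 36 at index 0, swap → [5, 36, 56, 62]
insert 6:
  append 6 at index 4 → [5, 36, 56, 62, 6]
  6 < parent 36 at index 1, swap → [5, 6, 56, 62, 36]

[5, 6, 56, 62, 36]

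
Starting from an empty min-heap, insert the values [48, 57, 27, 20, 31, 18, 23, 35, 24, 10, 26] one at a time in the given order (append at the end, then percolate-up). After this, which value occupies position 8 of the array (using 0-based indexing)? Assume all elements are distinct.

Insert 48:
  append 48 at index 0 → [48] (no swap needed)
Insert 57:
  append 57 at index 1 → [48, 57] (no swap needed)
Insert 27:
  append 27 at index 2 → [48, 57, 27]
  27 < parent 48 at index 0, swap → [27, 57, 48]
Insert 20:
  append 20 at index 3 → [27, 57, 48, 20]
  20 < parent 57 at index 1, swap → [27, 20, 48, 57]
  20 < parent 27 at index 0, swap → [20, 27, 48, 57]
Insert 31:
  append 31 at index 4 → [20, 27, 48, 57, 31] (no swap needed)
Insert 18:
  append 18 at index 5 → [20, 27, 48, 57, 31, 18]
  18 < parent 48 at index 2, swap → [20, 27, 18, 57, 31, 48]
  18 < parent 20 at index 0, swap → [18, 27, 20, 57, 31, 48]
Insert 23:
  append 23 at index 6 → [18, 27, 20, 57, 31, 48, 23] (no swap needed)
Insert 35:
  append 35 at index 7 → [18, 27, 20, 57, 31, 48, 23, 35]
  35 < parent 57 at index 3, swap → [18, 27, 20, 35, 31, 48, 23, 57]
Insert 24:
  append 24 at index 8 → [18, 27, 20, 35, 31, 48, 23, 57, 24]
  24 < parent 35 at index 3, swap → [18, 27, 20, 24, 31, 48, 23, 57, 35]
  24 < parent 27 at index 1, swap → [18, 24, 20, 27, 31, 48, 23, 57, 35]
Insert 10:
  append 10 at index 9 → [18, 24, 20, 27, 31, 48, 23, 57, 35, 10]
  10 < parent 31 at index 4, swap → [18, 24, 20, 27, 10, 48, 23, 57, 35, 31]
  10 < parent 24 at index 1, swap → [18, 10, 20, 27, 24, 48, 23, 57, 35, 31]
  10 < parent 18 at index 0, swap → [10, 18, 20, 27, 24, 48, 23, 57, 35, 31]
Insert 26:
  append 26 at index 10 → [10, 18, 20, 27, 24, 48, 23, 57, 35, 31, 26] (no swap needed)
resulting array: [10, 18, 20, 27, 24, 48, 23, 57, 35, 31, 26]

35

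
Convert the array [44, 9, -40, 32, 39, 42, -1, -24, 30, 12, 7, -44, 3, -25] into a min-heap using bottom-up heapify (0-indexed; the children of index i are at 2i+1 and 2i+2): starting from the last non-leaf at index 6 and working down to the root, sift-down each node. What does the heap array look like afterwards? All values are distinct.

[-44, -24, -40, 9, 7, 3, -25, 32, 30, 12, 39, 42, 44, -1]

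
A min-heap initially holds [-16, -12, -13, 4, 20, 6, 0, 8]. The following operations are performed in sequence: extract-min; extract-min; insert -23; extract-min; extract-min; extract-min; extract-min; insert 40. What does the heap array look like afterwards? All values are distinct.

[6, 8, 20, 40]

extract-min → returns -16:
  remove root -16; move last element 8 to root → [8, -12, -13, 4, 20, 6, 0]
  8 vs smaller child -13 at index 2, swap → [-13, -12, 8, 4, 20, 6, 0]
  8 vs smaller child 0 at index 6, swap → [-13, -12, 0, 4, 20, 6, 8]
extract-min → returns -13:
  remove root -13; move last element 8 to root → [8, -12, 0, 4, 20, 6]
  8 vs smaller child -12 at index 1, swap → [-12, 8, 0, 4, 20, 6]
  8 vs smaller child 4 at index 3, swap → [-12, 4, 0, 8, 20, 6]
insert -23:
  append -23 at index 6 → [-12, 4, 0, 8, 20, 6, -23]
  -23 < parent 0 at index 2, swap → [-12, 4, -23, 8, 20, 6, 0]
  -23 < parent -12 at index 0, swap → [-23, 4, -12, 8, 20, 6, 0]
extract-min → returns -23:
  remove root -23; move last element 0 to root → [0, 4, -12, 8, 20, 6]
  0 vs smaller child -12 at index 2, swap → [-12, 4, 0, 8, 20, 6]
extract-min → returns -12:
  remove root -12; move last element 6 to root → [6, 4, 0, 8, 20]
  6 vs smaller child 0 at index 2, swap → [0, 4, 6, 8, 20]
extract-min → returns 0:
  remove root 0; move last element 20 to root → [20, 4, 6, 8]
  20 vs smaller child 4 at index 1, swap → [4, 20, 6, 8]
  20 vs only child 8 at index 3, swap → [4, 8, 6, 20]
extract-min → returns 4:
  remove root 4; move last element 20 to root → [20, 8, 6]
  20 vs smaller child 6 at index 2, swap → [6, 8, 20]
insert 40:
  append 40 at index 3 → [6, 8, 20, 40] (no swap needed)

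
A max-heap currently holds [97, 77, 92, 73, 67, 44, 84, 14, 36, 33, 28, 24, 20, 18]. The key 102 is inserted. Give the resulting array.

[102, 77, 97, 73, 67, 44, 92, 14, 36, 33, 28, 24, 20, 18, 84]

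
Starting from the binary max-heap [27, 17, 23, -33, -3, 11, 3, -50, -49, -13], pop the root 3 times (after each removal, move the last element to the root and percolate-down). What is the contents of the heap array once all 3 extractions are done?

[11, -3, 3, -33, -49, -13, -50]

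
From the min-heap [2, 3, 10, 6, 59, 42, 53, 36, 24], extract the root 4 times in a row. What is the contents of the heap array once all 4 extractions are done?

[24, 36, 42, 53, 59]

extract-min #1 returns 2:
  remove root 2; move last element 24 to root → [24, 3, 10, 6, 59, 42, 53, 36]
  24 vs smaller child 3 at index 1, swap → [3, 24, 10, 6, 59, 42, 53, 36]
  24 vs smaller child 6 at index 3, swap → [3, 6, 10, 24, 59, 42, 53, 36]
extract-min #2 returns 3:
  remove root 3; move last element 36 to root → [36, 6, 10, 24, 59, 42, 53]
  36 vs smaller child 6 at index 1, swap → [6, 36, 10, 24, 59, 42, 53]
  36 vs smaller child 24 at index 3, swap → [6, 24, 10, 36, 59, 42, 53]
extract-min #3 returns 6:
  remove root 6; move last element 53 to root → [53, 24, 10, 36, 59, 42]
  53 vs smaller child 10 at index 2, swap → [10, 24, 53, 36, 59, 42]
  53 vs only child 42 at index 5, swap → [10, 24, 42, 36, 59, 53]
extract-min #4 returns 10:
  remove root 10; move last element 53 to root → [53, 24, 42, 36, 59]
  53 vs smaller child 24 at index 1, swap → [24, 53, 42, 36, 59]
  53 vs smaller child 36 at index 3, swap → [24, 36, 42, 53, 59]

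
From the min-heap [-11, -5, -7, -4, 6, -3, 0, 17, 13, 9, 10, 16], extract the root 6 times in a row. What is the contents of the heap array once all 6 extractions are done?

extract-min #1 returns -11:
  remove root -11; move last element 16 to root → [16, -5, -7, -4, 6, -3, 0, 17, 13, 9, 10]
  16 vs smaller child -7 at index 2, swap → [-7, -5, 16, -4, 6, -3, 0, 17, 13, 9, 10]
  16 vs smaller child -3 at index 5, swap → [-7, -5, -3, -4, 6, 16, 0, 17, 13, 9, 10]
extract-min #2 returns -7:
  remove root -7; move last element 10 to root → [10, -5, -3, -4, 6, 16, 0, 17, 13, 9]
  10 vs smaller child -5 at index 1, swap → [-5, 10, -3, -4, 6, 16, 0, 17, 13, 9]
  10 vs smaller child -4 at index 3, swap → [-5, -4, -3, 10, 6, 16, 0, 17, 13, 9]
extract-min #3 returns -5:
  remove root -5; move last element 9 to root → [9, -4, -3, 10, 6, 16, 0, 17, 13]
  9 vs smaller child -4 at index 1, swap → [-4, 9, -3, 10, 6, 16, 0, 17, 13]
  9 vs smaller child 6 at index 4, swap → [-4, 6, -3, 10, 9, 16, 0, 17, 13]
extract-min #4 returns -4:
  remove root -4; move last element 13 to root → [13, 6, -3, 10, 9, 16, 0, 17]
  13 vs smaller child -3 at index 2, swap → [-3, 6, 13, 10, 9, 16, 0, 17]
  13 vs smaller child 0 at index 6, swap → [-3, 6, 0, 10, 9, 16, 13, 17]
extract-min #5 returns -3:
  remove root -3; move last element 17 to root → [17, 6, 0, 10, 9, 16, 13]
  17 vs smaller child 0 at index 2, swap → [0, 6, 17, 10, 9, 16, 13]
  17 vs smaller child 13 at index 6, swap → [0, 6, 13, 10, 9, 16, 17]
extract-min #6 returns 0:
  remove root 0; move last element 17 to root → [17, 6, 13, 10, 9, 16]
  17 vs smaller child 6 at index 1, swap → [6, 17, 13, 10, 9, 16]
  17 vs smaller child 9 at index 4, swap → [6, 9, 13, 10, 17, 16]

[6, 9, 13, 10, 17, 16]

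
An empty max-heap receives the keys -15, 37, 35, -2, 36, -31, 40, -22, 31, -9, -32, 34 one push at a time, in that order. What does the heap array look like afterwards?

[40, 36, 37, 31, -2, 34, 35, -22, -15, -9, -32, -31]

Insert -15:
  append -15 at index 0 → [-15] (no swap needed)
Insert 37:
  append 37 at index 1 → [-15, 37]
  37 > parent -15 at index 0, swap → [37, -15]
Insert 35:
  append 35 at index 2 → [37, -15, 35] (no swap needed)
Insert -2:
  append -2 at index 3 → [37, -15, 35, -2]
  -2 > parent -15 at index 1, swap → [37, -2, 35, -15]
Insert 36:
  append 36 at index 4 → [37, -2, 35, -15, 36]
  36 > parent -2 at index 1, swap → [37, 36, 35, -15, -2]
Insert -31:
  append -31 at index 5 → [37, 36, 35, -15, -2, -31] (no swap needed)
Insert 40:
  append 40 at index 6 → [37, 36, 35, -15, -2, -31, 40]
  40 > parent 35 at index 2, swap → [37, 36, 40, -15, -2, -31, 35]
  40 > parent 37 at index 0, swap → [40, 36, 37, -15, -2, -31, 35]
Insert -22:
  append -22 at index 7 → [40, 36, 37, -15, -2, -31, 35, -22] (no swap needed)
Insert 31:
  append 31 at index 8 → [40, 36, 37, -15, -2, -31, 35, -22, 31]
  31 > parent -15 at index 3, swap → [40, 36, 37, 31, -2, -31, 35, -22, -15]
Insert -9:
  append -9 at index 9 → [40, 36, 37, 31, -2, -31, 35, -22, -15, -9] (no swap needed)
Insert -32:
  append -32 at index 10 → [40, 36, 37, 31, -2, -31, 35, -22, -15, -9, -32] (no swap needed)
Insert 34:
  append 34 at index 11 → [40, 36, 37, 31, -2, -31, 35, -22, -15, -9, -32, 34]
  34 > parent -31 at index 5, swap → [40, 36, 37, 31, -2, 34, 35, -22, -15, -9, -32, -31]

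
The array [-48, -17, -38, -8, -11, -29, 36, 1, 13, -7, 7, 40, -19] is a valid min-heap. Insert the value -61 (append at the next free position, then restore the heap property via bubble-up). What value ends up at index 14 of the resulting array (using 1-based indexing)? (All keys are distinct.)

36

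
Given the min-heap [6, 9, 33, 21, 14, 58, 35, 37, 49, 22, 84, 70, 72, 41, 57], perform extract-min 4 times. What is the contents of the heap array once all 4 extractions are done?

[22, 37, 33, 41, 57, 58, 35, 70, 49, 72, 84]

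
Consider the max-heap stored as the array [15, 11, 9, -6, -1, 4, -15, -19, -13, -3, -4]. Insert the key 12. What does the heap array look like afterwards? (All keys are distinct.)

[15, 11, 12, -6, -1, 9, -15, -19, -13, -3, -4, 4]

append 12 at index 11 → [15, 11, 9, -6, -1, 4, -15, -19, -13, -3, -4, 12]
12 > parent 4 at index 5, swap → [15, 11, 9, -6, -1, 12, -15, -19, -13, -3, -4, 4]
12 > parent 9 at index 2, swap → [15, 11, 12, -6, -1, 9, -15, -19, -13, -3, -4, 4]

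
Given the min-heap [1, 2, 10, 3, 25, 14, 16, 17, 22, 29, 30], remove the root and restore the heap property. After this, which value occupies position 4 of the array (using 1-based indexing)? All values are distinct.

17

remove root 1; move last element 30 to root → [30, 2, 10, 3, 25, 14, 16, 17, 22, 29]
30 vs smaller child 2 at index 2, swap → [2, 30, 10, 3, 25, 14, 16, 17, 22, 29]
30 vs smaller child 3 at index 4, swap → [2, 3, 10, 30, 25, 14, 16, 17, 22, 29]
30 vs smaller child 17 at index 8, swap → [2, 3, 10, 17, 25, 14, 16, 30, 22, 29]
resulting array: [2, 3, 10, 17, 25, 14, 16, 30, 22, 29]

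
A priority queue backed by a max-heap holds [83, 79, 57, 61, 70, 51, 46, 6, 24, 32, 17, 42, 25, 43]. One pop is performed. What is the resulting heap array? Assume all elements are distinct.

[79, 70, 57, 61, 43, 51, 46, 6, 24, 32, 17, 42, 25]

remove root 83; move last element 43 to root → [43, 79, 57, 61, 70, 51, 46, 6, 24, 32, 17, 42, 25]
43 vs larger child 79 at index 1, swap → [79, 43, 57, 61, 70, 51, 46, 6, 24, 32, 17, 42, 25]
43 vs larger child 70 at index 4, swap → [79, 70, 57, 61, 43, 51, 46, 6, 24, 32, 17, 42, 25]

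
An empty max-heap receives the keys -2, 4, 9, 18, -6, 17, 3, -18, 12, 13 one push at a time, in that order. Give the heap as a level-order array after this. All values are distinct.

Insert -2:
  append -2 at index 0 → [-2] (no swap needed)
Insert 4:
  append 4 at index 1 → [-2, 4]
  4 > parent -2 at index 0, swap → [4, -2]
Insert 9:
  append 9 at index 2 → [4, -2, 9]
  9 > parent 4 at index 0, swap → [9, -2, 4]
Insert 18:
  append 18 at index 3 → [9, -2, 4, 18]
  18 > parent -2 at index 1, swap → [9, 18, 4, -2]
  18 > parent 9 at index 0, swap → [18, 9, 4, -2]
Insert -6:
  append -6 at index 4 → [18, 9, 4, -2, -6] (no swap needed)
Insert 17:
  append 17 at index 5 → [18, 9, 4, -2, -6, 17]
  17 > parent 4 at index 2, swap → [18, 9, 17, -2, -6, 4]
Insert 3:
  append 3 at index 6 → [18, 9, 17, -2, -6, 4, 3] (no swap needed)
Insert -18:
  append -18 at index 7 → [18, 9, 17, -2, -6, 4, 3, -18] (no swap needed)
Insert 12:
  append 12 at index 8 → [18, 9, 17, -2, -6, 4, 3, -18, 12]
  12 > parent -2 at index 3, swap → [18, 9, 17, 12, -6, 4, 3, -18, -2]
  12 > parent 9 at index 1, swap → [18, 12, 17, 9, -6, 4, 3, -18, -2]
Insert 13:
  append 13 at index 9 → [18, 12, 17, 9, -6, 4, 3, -18, -2, 13]
  13 > parent -6 at index 4, swap → [18, 12, 17, 9, 13, 4, 3, -18, -2, -6]
  13 > parent 12 at index 1, swap → [18, 13, 17, 9, 12, 4, 3, -18, -2, -6]

[18, 13, 17, 9, 12, 4, 3, -18, -2, -6]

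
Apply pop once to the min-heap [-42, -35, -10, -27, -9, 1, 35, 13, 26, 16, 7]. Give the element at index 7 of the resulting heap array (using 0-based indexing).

13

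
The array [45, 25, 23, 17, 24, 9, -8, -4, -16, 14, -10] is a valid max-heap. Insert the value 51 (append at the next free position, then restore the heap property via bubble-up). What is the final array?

append 51 at index 11 → [45, 25, 23, 17, 24, 9, -8, -4, -16, 14, -10, 51]
51 > parent 9 at index 5, swap → [45, 25, 23, 17, 24, 51, -8, -4, -16, 14, -10, 9]
51 > parent 23 at index 2, swap → [45, 25, 51, 17, 24, 23, -8, -4, -16, 14, -10, 9]
51 > parent 45 at index 0, swap → [51, 25, 45, 17, 24, 23, -8, -4, -16, 14, -10, 9]

[51, 25, 45, 17, 24, 23, -8, -4, -16, 14, -10, 9]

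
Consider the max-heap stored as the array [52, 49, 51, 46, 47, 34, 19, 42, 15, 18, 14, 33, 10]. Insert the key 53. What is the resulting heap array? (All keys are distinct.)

[53, 49, 52, 46, 47, 34, 51, 42, 15, 18, 14, 33, 10, 19]

append 53 at index 13 → [52, 49, 51, 46, 47, 34, 19, 42, 15, 18, 14, 33, 10, 53]
53 > parent 19 at index 6, swap → [52, 49, 51, 46, 47, 34, 53, 42, 15, 18, 14, 33, 10, 19]
53 > parent 51 at index 2, swap → [52, 49, 53, 46, 47, 34, 51, 42, 15, 18, 14, 33, 10, 19]
53 > parent 52 at index 0, swap → [53, 49, 52, 46, 47, 34, 51, 42, 15, 18, 14, 33, 10, 19]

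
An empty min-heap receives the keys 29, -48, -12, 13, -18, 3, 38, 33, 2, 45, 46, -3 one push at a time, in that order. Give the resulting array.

Insert 29:
  append 29 at index 0 → [29] (no swap needed)
Insert -48:
  append -48 at index 1 → [29, -48]
  -48 < parent 29 at index 0, swap → [-48, 29]
Insert -12:
  append -12 at index 2 → [-48, 29, -12] (no swap needed)
Insert 13:
  append 13 at index 3 → [-48, 29, -12, 13]
  13 < parent 29 at index 1, swap → [-48, 13, -12, 29]
Insert -18:
  append -18 at index 4 → [-48, 13, -12, 29, -18]
  -18 < parent 13 at index 1, swap → [-48, -18, -12, 29, 13]
Insert 3:
  append 3 at index 5 → [-48, -18, -12, 29, 13, 3] (no swap needed)
Insert 38:
  append 38 at index 6 → [-48, -18, -12, 29, 13, 3, 38] (no swap needed)
Insert 33:
  append 33 at index 7 → [-48, -18, -12, 29, 13, 3, 38, 33] (no swap needed)
Insert 2:
  append 2 at index 8 → [-48, -18, -12, 29, 13, 3, 38, 33, 2]
  2 < parent 29 at index 3, swap → [-48, -18, -12, 2, 13, 3, 38, 33, 29]
Insert 45:
  append 45 at index 9 → [-48, -18, -12, 2, 13, 3, 38, 33, 29, 45] (no swap needed)
Insert 46:
  append 46 at index 10 → [-48, -18, -12, 2, 13, 3, 38, 33, 29, 45, 46] (no swap needed)
Insert -3:
  append -3 at index 11 → [-48, -18, -12, 2, 13, 3, 38, 33, 29, 45, 46, -3]
  -3 < parent 3 at index 5, swap → [-48, -18, -12, 2, 13, -3, 38, 33, 29, 45, 46, 3]

[-48, -18, -12, 2, 13, -3, 38, 33, 29, 45, 46, 3]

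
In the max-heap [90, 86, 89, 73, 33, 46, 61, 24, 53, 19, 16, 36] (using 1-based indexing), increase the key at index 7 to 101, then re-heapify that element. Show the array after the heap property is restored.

[101, 86, 90, 73, 33, 46, 89, 24, 53, 19, 16, 36]

set index 7 from 61 to 101 → [90, 86, 89, 73, 33, 46, 101, 24, 53, 19, 16, 36]
101 > parent 89 at index 3, swap → [90, 86, 101, 73, 33, 46, 89, 24, 53, 19, 16, 36]
101 > parent 90 at index 1, swap → [101, 86, 90, 73, 33, 46, 89, 24, 53, 19, 16, 36]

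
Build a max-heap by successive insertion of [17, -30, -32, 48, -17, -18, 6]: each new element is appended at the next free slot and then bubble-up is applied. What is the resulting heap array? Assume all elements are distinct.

[48, 17, 6, -30, -17, -32, -18]

Insert 17:
  append 17 at index 0 → [17] (no swap needed)
Insert -30:
  append -30 at index 1 → [17, -30] (no swap needed)
Insert -32:
  append -32 at index 2 → [17, -30, -32] (no swap needed)
Insert 48:
  append 48 at index 3 → [17, -30, -32, 48]
  48 > parent -30 at index 1, swap → [17, 48, -32, -30]
  48 > parent 17 at index 0, swap → [48, 17, -32, -30]
Insert -17:
  append -17 at index 4 → [48, 17, -32, -30, -17] (no swap needed)
Insert -18:
  append -18 at index 5 → [48, 17, -32, -30, -17, -18]
  -18 > parent -32 at index 2, swap → [48, 17, -18, -30, -17, -32]
Insert 6:
  append 6 at index 6 → [48, 17, -18, -30, -17, -32, 6]
  6 > parent -18 at index 2, swap → [48, 17, 6, -30, -17, -32, -18]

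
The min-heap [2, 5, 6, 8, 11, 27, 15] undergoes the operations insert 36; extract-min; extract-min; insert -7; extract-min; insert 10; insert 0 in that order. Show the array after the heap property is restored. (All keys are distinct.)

[0, 6, 10, 8, 11, 27, 15, 36]

insert 36:
  append 36 at index 7 → [2, 5, 6, 8, 11, 27, 15, 36] (no swap needed)
extract-min → returns 2:
  remove root 2; move last element 36 to root → [36, 5, 6, 8, 11, 27, 15]
  36 vs smaller child 5 at index 1, swap → [5, 36, 6, 8, 11, 27, 15]
  36 vs smaller child 8 at index 3, swap → [5, 8, 6, 36, 11, 27, 15]
extract-min → returns 5:
  remove root 5; move last element 15 to root → [15, 8, 6, 36, 11, 27]
  15 vs smaller child 6 at index 2, swap → [6, 8, 15, 36, 11, 27]
insert -7:
  append -7 at index 6 → [6, 8, 15, 36, 11, 27, -7]
  -7 < parent 15 at index 2, swap → [6, 8, -7, 36, 11, 27, 15]
  -7 < parent 6 at index 0, swap → [-7, 8, 6, 36, 11, 27, 15]
extract-min → returns -7:
  remove root -7; move last element 15 to root → [15, 8, 6, 36, 11, 27]
  15 vs smaller child 6 at index 2, swap → [6, 8, 15, 36, 11, 27]
insert 10:
  append 10 at index 6 → [6, 8, 15, 36, 11, 27, 10]
  10 < parent 15 at index 2, swap → [6, 8, 10, 36, 11, 27, 15]
insert 0:
  append 0 at index 7 → [6, 8, 10, 36, 11, 27, 15, 0]
  0 < parent 36 at index 3, swap → [6, 8, 10, 0, 11, 27, 15, 36]
  0 < parent 8 at index 1, swap → [6, 0, 10, 8, 11, 27, 15, 36]
  0 < parent 6 at index 0, swap → [0, 6, 10, 8, 11, 27, 15, 36]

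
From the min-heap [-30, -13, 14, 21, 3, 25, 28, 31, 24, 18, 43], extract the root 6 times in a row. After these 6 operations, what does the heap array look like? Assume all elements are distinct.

[24, 28, 25, 31, 43]

extract-min #1 returns -30:
  remove root -30; move last element 43 to root → [43, -13, 14, 21, 3, 25, 28, 31, 24, 18]
  43 vs smaller child -13 at index 1, swap → [-13, 43, 14, 21, 3, 25, 28, 31, 24, 18]
  43 vs smaller child 3 at index 4, swap → [-13, 3, 14, 21, 43, 25, 28, 31, 24, 18]
  43 vs only child 18 at index 9, swap → [-13, 3, 14, 21, 18, 25, 28, 31, 24, 43]
extract-min #2 returns -13:
  remove root -13; move last element 43 to root → [43, 3, 14, 21, 18, 25, 28, 31, 24]
  43 vs smaller child 3 at index 1, swap → [3, 43, 14, 21, 18, 25, 28, 31, 24]
  43 vs smaller child 18 at index 4, swap → [3, 18, 14, 21, 43, 25, 28, 31, 24]
extract-min #3 returns 3:
  remove root 3; move last element 24 to root → [24, 18, 14, 21, 43, 25, 28, 31]
  24 vs smaller child 14 at index 2, swap → [14, 18, 24, 21, 43, 25, 28, 31]
extract-min #4 returns 14:
  remove root 14; move last element 31 to root → [31, 18, 24, 21, 43, 25, 28]
  31 vs smaller child 18 at index 1, swap → [18, 31, 24, 21, 43, 25, 28]
  31 vs smaller child 21 at index 3, swap → [18, 21, 24, 31, 43, 25, 28]
extract-min #5 returns 18:
  remove root 18; move last element 28 to root → [28, 21, 24, 31, 43, 25]
  28 vs smaller child 21 at index 1, swap → [21, 28, 24, 31, 43, 25]
extract-min #6 returns 21:
  remove root 21; move last element 25 to root → [25, 28, 24, 31, 43]
  25 vs smaller child 24 at index 2, swap → [24, 28, 25, 31, 43]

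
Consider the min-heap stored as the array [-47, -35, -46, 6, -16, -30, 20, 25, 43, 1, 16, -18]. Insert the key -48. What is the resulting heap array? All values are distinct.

[-48, -35, -47, 6, -16, -46, 20, 25, 43, 1, 16, -18, -30]

append -48 at index 12 → [-47, -35, -46, 6, -16, -30, 20, 25, 43, 1, 16, -18, -48]
-48 < parent -30 at index 5, swap → [-47, -35, -46, 6, -16, -48, 20, 25, 43, 1, 16, -18, -30]
-48 < parent -46 at index 2, swap → [-47, -35, -48, 6, -16, -46, 20, 25, 43, 1, 16, -18, -30]
-48 < parent -47 at index 0, swap → [-48, -35, -47, 6, -16, -46, 20, 25, 43, 1, 16, -18, -30]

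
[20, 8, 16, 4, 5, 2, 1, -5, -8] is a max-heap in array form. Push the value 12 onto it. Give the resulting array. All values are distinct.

append 12 at index 9 → [20, 8, 16, 4, 5, 2, 1, -5, -8, 12]
12 > parent 5 at index 4, swap → [20, 8, 16, 4, 12, 2, 1, -5, -8, 5]
12 > parent 8 at index 1, swap → [20, 12, 16, 4, 8, 2, 1, -5, -8, 5]

[20, 12, 16, 4, 8, 2, 1, -5, -8, 5]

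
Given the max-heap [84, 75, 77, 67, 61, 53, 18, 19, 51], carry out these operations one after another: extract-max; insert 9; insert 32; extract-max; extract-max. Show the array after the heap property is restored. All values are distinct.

[67, 61, 53, 32, 9, 51, 18, 19]

extract-max → returns 84:
  remove root 84; move last element 51 to root → [51, 75, 77, 67, 61, 53, 18, 19]
  51 vs larger child 77 at index 2, swap → [77, 75, 51, 67, 61, 53, 18, 19]
  51 vs larger child 53 at index 5, swap → [77, 75, 53, 67, 61, 51, 18, 19]
insert 9:
  append 9 at index 8 → [77, 75, 53, 67, 61, 51, 18, 19, 9] (no swap needed)
insert 32:
  append 32 at index 9 → [77, 75, 53, 67, 61, 51, 18, 19, 9, 32] (no swap needed)
extract-max → returns 77:
  remove root 77; move last element 32 to root → [32, 75, 53, 67, 61, 51, 18, 19, 9]
  32 vs larger child 75 at index 1, swap → [75, 32, 53, 67, 61, 51, 18, 19, 9]
  32 vs larger child 67 at index 3, swap → [75, 67, 53, 32, 61, 51, 18, 19, 9]
extract-max → returns 75:
  remove root 75; move last element 9 to root → [9, 67, 53, 32, 61, 51, 18, 19]
  9 vs larger child 67 at index 1, swap → [67, 9, 53, 32, 61, 51, 18, 19]
  9 vs larger child 61 at index 4, swap → [67, 61, 53, 32, 9, 51, 18, 19]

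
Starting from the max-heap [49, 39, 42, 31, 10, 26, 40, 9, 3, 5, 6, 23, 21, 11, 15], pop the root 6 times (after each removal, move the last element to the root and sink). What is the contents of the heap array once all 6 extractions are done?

extract-max #1 returns 49:
  remove root 49; move last element 15 to root → [15, 39, 42, 31, 10, 26, 40, 9, 3, 5, 6, 23, 21, 11]
  15 vs larger child 42 at index 2, swap → [42, 39, 15, 31, 10, 26, 40, 9, 3, 5, 6, 23, 21, 11]
  15 vs larger child 40 at index 6, swap → [42, 39, 40, 31, 10, 26, 15, 9, 3, 5, 6, 23, 21, 11]
extract-max #2 returns 42:
  remove root 42; move last element 11 to root → [11, 39, 40, 31, 10, 26, 15, 9, 3, 5, 6, 23, 21]
  11 vs larger child 40 at index 2, swap → [40, 39, 11, 31, 10, 26, 15, 9, 3, 5, 6, 23, 21]
  11 vs larger child 26 at index 5, swap → [40, 39, 26, 31, 10, 11, 15, 9, 3, 5, 6, 23, 21]
  11 vs larger child 23 at index 11, swap → [40, 39, 26, 31, 10, 23, 15, 9, 3, 5, 6, 11, 21]
extract-max #3 returns 40:
  remove root 40; move last element 21 to root → [21, 39, 26, 31, 10, 23, 15, 9, 3, 5, 6, 11]
  21 vs larger child 39 at index 1, swap → [39, 21, 26, 31, 10, 23, 15, 9, 3, 5, 6, 11]
  21 vs larger child 31 at index 3, swap → [39, 31, 26, 21, 10, 23, 15, 9, 3, 5, 6, 11]
extract-max #4 returns 39:
  remove root 39; move last element 11 to root → [11, 31, 26, 21, 10, 23, 15, 9, 3, 5, 6]
  11 vs larger child 31 at index 1, swap → [31, 11, 26, 21, 10, 23, 15, 9, 3, 5, 6]
  11 vs larger child 21 at index 3, swap → [31, 21, 26, 11, 10, 23, 15, 9, 3, 5, 6]
extract-max #5 returns 31:
  remove root 31; move last element 6 to root → [6, 21, 26, 11, 10, 23, 15, 9, 3, 5]
  6 vs larger child 26 at index 2, swap → [26, 21, 6, 11, 10, 23, 15, 9, 3, 5]
  6 vs larger child 23 at index 5, swap → [26, 21, 23, 11, 10, 6, 15, 9, 3, 5]
extract-max #6 returns 26:
  remove root 26; move last element 5 to root → [5, 21, 23, 11, 10, 6, 15, 9, 3]
  5 vs larger child 23 at index 2, swap → [23, 21, 5, 11, 10, 6, 15, 9, 3]
  5 vs larger child 15 at index 6, swap → [23, 21, 15, 11, 10, 6, 5, 9, 3]

[23, 21, 15, 11, 10, 6, 5, 9, 3]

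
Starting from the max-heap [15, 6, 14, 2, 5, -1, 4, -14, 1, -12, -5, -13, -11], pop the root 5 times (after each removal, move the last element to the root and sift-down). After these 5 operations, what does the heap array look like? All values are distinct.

extract-max #1 returns 15:
  remove root 15; move last element -11 to root → [-11, 6, 14, 2, 5, -1, 4, -14, 1, -12, -5, -13]
  -11 vs larger child 14 at index 2, swap → [14, 6, -11, 2, 5, -1, 4, -14, 1, -12, -5, -13]
  -11 vs larger child 4 at index 6, swap → [14, 6, 4, 2, 5, -1, -11, -14, 1, -12, -5, -13]
extract-max #2 returns 14:
  remove root 14; move last element -13 to root → [-13, 6, 4, 2, 5, -1, -11, -14, 1, -12, -5]
  -13 vs larger child 6 at index 1, swap → [6, -13, 4, 2, 5, -1, -11, -14, 1, -12, -5]
  -13 vs larger child 5 at index 4, swap → [6, 5, 4, 2, -13, -1, -11, -14, 1, -12, -5]
  -13 vs larger child -5 at index 10, swap → [6, 5, 4, 2, -5, -1, -11, -14, 1, -12, -13]
extract-max #3 returns 6:
  remove root 6; move last element -13 to root → [-13, 5, 4, 2, -5, -1, -11, -14, 1, -12]
  -13 vs larger child 5 at index 1, swap → [5, -13, 4, 2, -5, -1, -11, -14, 1, -12]
  -13 vs larger child 2 at index 3, swap → [5, 2, 4, -13, -5, -1, -11, -14, 1, -12]
  -13 vs larger child 1 at index 8, swap → [5, 2, 4, 1, -5, -1, -11, -14, -13, -12]
extract-max #4 returns 5:
  remove root 5; move last element -12 to root → [-12, 2, 4, 1, -5, -1, -11, -14, -13]
  -12 vs larger child 4 at index 2, swap → [4, 2, -12, 1, -5, -1, -11, -14, -13]
  -12 vs larger child -1 at index 5, swap → [4, 2, -1, 1, -5, -12, -11, -14, -13]
extract-max #5 returns 4:
  remove root 4; move last element -13 to root → [-13, 2, -1, 1, -5, -12, -11, -14]
  -13 vs larger child 2 at index 1, swap → [2, -13, -1, 1, -5, -12, -11, -14]
  -13 vs larger child 1 at index 3, swap → [2, 1, -1, -13, -5, -12, -11, -14]

[2, 1, -1, -13, -5, -12, -11, -14]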